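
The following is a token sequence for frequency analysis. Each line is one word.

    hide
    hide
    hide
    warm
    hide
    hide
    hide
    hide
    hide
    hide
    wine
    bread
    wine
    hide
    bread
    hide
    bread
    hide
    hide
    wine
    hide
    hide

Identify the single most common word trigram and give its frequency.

Trigram frequencies (highest first):
  hide hide hide: 5
  hide hide wine: 2
  hide bread hide: 2
  hide hide warm: 1
  hide warm hide: 1
  warm hide hide: 1
  … (8 more, each ≤ 1)

"hide hide hide", 5 times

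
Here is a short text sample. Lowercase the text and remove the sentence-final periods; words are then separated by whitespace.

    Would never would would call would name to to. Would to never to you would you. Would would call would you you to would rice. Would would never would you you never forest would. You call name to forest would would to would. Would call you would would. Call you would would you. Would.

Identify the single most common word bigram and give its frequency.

Bigram frequencies (highest first):
  would would: 7
  you would: 5
  would you: 5
  would call: 4
  to would: 3
  would never: 2
  … (20 more, each ≤ 2)

"would would", 7 times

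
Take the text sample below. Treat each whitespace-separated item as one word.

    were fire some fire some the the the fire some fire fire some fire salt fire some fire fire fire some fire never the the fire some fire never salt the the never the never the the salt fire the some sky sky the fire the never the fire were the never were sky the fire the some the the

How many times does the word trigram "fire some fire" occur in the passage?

6

Scanning the 58 overlapping trigram windows for "fire some fire":
  position 2–4: fire some fire
  position 9–11: fire some fire
  position 12–14: fire some fire
  position 16–18: fire some fire
  position 20–22: fire some fire
  position 26–28: fire some fire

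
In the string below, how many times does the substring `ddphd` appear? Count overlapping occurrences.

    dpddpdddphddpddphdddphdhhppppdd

3

Sliding a length-5 window over the 31 characters (27 positions):
  position 7–11: ddphd
  position 14–18: ddphd
  position 19–23: ddphd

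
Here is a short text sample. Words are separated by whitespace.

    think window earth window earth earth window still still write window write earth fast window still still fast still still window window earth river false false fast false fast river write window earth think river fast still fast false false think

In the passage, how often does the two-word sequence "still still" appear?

3

Scanning the 40 overlapping bigram windows for "still still":
  position 8–9: still still
  position 16–17: still still
  position 19–20: still still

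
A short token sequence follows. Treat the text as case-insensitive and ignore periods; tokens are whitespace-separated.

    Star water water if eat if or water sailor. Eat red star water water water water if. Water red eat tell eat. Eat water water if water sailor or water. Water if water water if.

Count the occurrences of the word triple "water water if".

Scanning the 33 overlapping trigram windows for "water water if":
  position 2–4: water water if
  position 15–17: water water if
  position 24–26: water water if
  position 30–32: water water if
  position 33–35: water water if

5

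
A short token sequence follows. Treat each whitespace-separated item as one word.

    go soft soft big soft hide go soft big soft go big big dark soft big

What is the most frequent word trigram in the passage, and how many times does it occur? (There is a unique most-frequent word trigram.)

"soft big soft", 2 times

Trigram frequencies (highest first):
  soft big soft: 2
  go soft soft: 1
  soft soft big: 1
  big soft hide: 1
  soft hide go: 1
  hide go soft: 1
  … (7 more, each ≤ 1)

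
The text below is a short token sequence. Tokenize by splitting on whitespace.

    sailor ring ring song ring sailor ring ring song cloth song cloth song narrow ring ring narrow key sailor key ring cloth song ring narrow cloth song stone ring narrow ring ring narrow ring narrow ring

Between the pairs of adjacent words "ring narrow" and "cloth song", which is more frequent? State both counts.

"ring narrow" (5 vs 4)

"ring narrow": 5 occurrences
"cloth song": 4 occurrences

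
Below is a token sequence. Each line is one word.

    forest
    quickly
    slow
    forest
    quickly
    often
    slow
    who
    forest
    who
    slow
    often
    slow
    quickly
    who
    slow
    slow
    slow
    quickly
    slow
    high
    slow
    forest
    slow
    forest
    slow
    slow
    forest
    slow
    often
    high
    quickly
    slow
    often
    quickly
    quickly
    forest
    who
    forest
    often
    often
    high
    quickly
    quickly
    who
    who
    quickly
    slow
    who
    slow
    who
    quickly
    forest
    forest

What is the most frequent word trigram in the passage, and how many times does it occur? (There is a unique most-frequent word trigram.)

Trigram frequencies (highest first):
  slow forest slow: 3
  often high quickly: 2
  forest quickly slow: 1
  quickly slow forest: 1
  slow forest quickly: 1
  forest quickly often: 1
  … (43 more, each ≤ 1)

"slow forest slow", 3 times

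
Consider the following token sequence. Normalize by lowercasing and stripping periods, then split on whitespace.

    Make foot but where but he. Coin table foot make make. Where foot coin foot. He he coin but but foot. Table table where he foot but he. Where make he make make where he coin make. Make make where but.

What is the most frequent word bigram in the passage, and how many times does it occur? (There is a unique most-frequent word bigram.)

"make make", 4 times

Bigram frequencies (highest first):
  make make: 4
  he coin: 3
  make where: 3
  foot but: 2
  where but: 2
  but he: 2
  … (23 more, each ≤ 2)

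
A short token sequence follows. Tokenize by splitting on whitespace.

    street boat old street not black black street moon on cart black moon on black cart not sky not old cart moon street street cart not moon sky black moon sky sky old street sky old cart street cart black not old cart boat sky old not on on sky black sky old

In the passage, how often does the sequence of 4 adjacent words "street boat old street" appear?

Scanning the 50 overlapping 4-gram windows for "street boat old street":
  position 1–4: street boat old street

1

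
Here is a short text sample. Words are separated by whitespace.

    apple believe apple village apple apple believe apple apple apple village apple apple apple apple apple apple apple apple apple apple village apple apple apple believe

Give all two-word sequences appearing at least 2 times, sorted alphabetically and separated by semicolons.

Bigram counts meeting the condition (at least 2 times):
  apple apple: 14
  apple believe: 3
  apple village: 3
  believe apple: 2
  village apple: 3

apple apple; apple believe; apple village; believe apple; village apple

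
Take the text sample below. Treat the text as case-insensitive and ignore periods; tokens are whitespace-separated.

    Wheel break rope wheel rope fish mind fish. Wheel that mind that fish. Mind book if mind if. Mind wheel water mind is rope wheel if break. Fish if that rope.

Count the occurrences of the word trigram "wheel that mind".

1

Scanning the 29 overlapping trigram windows for "wheel that mind":
  position 9–11: wheel that mind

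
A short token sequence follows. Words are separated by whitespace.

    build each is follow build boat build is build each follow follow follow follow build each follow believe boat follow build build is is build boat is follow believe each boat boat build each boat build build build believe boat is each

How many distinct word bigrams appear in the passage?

42 tokens → 41 bigram windows in total.
Repeated bigrams (each contributes count−1 duplicates):
  build each: 4
  boat build: 3
  build build: 3
  follow build: 3
  follow follow: 3
  believe boat: 2
  boat is: 2
  build boat: 2
  … (6 more repeated)
20 duplicate windows → 41 − 20 = 21 distinct.

21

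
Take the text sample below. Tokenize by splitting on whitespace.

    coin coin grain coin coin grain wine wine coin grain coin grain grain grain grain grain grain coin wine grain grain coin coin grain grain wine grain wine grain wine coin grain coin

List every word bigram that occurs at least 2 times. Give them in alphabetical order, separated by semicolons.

coin coin; coin grain; grain coin; grain grain; grain wine; wine coin; wine grain

Bigram counts meeting the condition (at least 2 times):
  coin coin: 3
  coin grain: 6
  grain coin: 5
  grain grain: 7
  grain wine: 4
  wine coin: 2
  wine grain: 3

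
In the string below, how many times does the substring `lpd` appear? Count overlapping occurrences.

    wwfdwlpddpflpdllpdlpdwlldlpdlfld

Sliding a length-3 window over the 32 characters (30 positions):
  position 6–8: lpd
  position 12–14: lpd
  position 16–18: lpd
  position 19–21: lpd
  position 26–28: lpd

5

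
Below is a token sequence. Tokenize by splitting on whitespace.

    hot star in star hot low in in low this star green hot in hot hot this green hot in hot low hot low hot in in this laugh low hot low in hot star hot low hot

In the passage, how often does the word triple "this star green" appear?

Scanning the 36 overlapping trigram windows for "this star green":
  position 10–12: this star green

1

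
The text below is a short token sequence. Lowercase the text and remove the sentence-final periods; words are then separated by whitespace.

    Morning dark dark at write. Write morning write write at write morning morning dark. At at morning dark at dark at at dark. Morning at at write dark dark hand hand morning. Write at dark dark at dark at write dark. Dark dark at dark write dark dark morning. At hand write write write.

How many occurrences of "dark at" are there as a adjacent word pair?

7

Scanning the 53 overlapping bigram windows for "dark at":
  position 3–4: dark at
  position 14–15: dark at
  position 18–19: dark at
  position 20–21: dark at
  position 36–37: dark at
  position 38–39: dark at
  position 43–44: dark at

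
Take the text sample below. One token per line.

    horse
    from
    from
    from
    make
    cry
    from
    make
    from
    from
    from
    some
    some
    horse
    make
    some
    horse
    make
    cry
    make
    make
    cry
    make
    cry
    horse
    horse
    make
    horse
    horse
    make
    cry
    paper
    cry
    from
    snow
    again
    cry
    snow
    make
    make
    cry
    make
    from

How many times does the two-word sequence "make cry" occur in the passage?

6

Scanning the 42 overlapping bigram windows for "make cry":
  position 5–6: make cry
  position 18–19: make cry
  position 21–22: make cry
  position 23–24: make cry
  position 30–31: make cry
  position 40–41: make cry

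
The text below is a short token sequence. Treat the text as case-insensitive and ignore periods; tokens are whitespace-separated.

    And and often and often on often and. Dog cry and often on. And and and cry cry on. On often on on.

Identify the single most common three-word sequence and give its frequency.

"and often on", 2 times

Trigram frequencies (highest first):
  and often on: 2
  and and often: 1
  and often and: 1
  often and often: 1
  often on often: 1
  on often and: 1
  … (14 more, each ≤ 1)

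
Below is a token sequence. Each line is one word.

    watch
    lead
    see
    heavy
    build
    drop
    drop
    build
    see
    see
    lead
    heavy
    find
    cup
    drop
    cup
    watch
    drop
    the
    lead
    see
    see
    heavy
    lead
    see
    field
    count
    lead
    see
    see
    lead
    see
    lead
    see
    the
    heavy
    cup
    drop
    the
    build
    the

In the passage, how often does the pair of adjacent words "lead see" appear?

6

Scanning the 40 overlapping bigram windows for "lead see":
  position 2–3: lead see
  position 20–21: lead see
  position 24–25: lead see
  position 28–29: lead see
  position 31–32: lead see
  position 33–34: lead see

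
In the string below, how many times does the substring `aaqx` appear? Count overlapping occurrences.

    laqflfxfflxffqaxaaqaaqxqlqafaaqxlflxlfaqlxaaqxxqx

Sliding a length-4 window over the 49 characters (46 positions):
  position 20–23: aaqx
  position 29–32: aaqx
  position 43–46: aaqx

3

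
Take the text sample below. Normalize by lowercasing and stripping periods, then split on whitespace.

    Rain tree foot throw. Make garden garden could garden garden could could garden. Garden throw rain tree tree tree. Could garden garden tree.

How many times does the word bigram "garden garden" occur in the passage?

4

Scanning the 22 overlapping bigram windows for "garden garden":
  position 6–7: garden garden
  position 9–10: garden garden
  position 13–14: garden garden
  position 21–22: garden garden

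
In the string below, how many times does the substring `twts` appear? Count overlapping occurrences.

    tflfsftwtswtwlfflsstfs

Sliding a length-4 window over the 22 characters (19 positions):
  position 7–10: twts

1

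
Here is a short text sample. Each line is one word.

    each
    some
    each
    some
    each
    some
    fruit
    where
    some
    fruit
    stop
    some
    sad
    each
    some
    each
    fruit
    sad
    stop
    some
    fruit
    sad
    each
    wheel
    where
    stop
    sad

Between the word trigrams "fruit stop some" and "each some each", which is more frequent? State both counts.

"fruit stop some": 1 occurrence
"each some each": 3 occurrences

"each some each" (3 vs 1)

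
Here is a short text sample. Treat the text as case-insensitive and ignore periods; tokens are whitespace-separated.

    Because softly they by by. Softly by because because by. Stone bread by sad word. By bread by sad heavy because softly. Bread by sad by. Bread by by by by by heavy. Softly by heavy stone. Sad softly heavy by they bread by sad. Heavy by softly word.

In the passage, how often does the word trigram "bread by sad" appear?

Scanning the 47 overlapping trigram windows for "bread by sad":
  position 12–14: bread by sad
  position 17–19: bread by sad
  position 23–25: bread by sad
  position 43–45: bread by sad

4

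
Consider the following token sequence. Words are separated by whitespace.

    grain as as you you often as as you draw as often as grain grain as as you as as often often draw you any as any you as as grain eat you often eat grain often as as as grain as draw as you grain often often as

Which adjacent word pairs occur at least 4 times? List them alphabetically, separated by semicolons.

Bigram counts meeting the condition (at least 4 times):
  as as: 7
  as you: 4
  often as: 4

as as; as you; often as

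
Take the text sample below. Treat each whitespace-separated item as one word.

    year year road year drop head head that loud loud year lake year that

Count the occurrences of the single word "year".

Scanning the 14 tokens for "year":
  position 1: year
  position 2: year
  position 4: year
  position 11: year
  position 13: year

5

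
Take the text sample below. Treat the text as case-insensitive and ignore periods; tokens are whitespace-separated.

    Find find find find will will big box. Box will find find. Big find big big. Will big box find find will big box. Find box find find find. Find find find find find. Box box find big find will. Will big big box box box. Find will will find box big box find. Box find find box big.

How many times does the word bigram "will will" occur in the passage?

3

Scanning the 58 overlapping bigram windows for "will will":
  position 5–6: will will
  position 40–41: will will
  position 48–49: will will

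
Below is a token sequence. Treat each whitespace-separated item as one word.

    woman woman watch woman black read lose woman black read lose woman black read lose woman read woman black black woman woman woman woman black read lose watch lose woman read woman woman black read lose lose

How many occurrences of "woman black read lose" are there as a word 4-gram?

5

Scanning the 34 overlapping 4-gram windows for "woman black read lose":
  position 4–7: woman black read lose
  position 8–11: woman black read lose
  position 12–15: woman black read lose
  position 24–27: woman black read lose
  position 33–36: woman black read lose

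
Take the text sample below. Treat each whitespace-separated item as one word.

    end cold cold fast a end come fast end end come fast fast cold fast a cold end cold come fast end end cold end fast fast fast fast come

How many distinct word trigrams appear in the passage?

30 tokens → 28 trigram windows in total.
Repeated trigrams (each contributes count−1 duplicates):
  cold fast a: 2
  come fast end: 2
  end come fast: 2
  fast end end: 2
  fast fast fast: 2
5 duplicate windows → 28 − 5 = 23 distinct.

23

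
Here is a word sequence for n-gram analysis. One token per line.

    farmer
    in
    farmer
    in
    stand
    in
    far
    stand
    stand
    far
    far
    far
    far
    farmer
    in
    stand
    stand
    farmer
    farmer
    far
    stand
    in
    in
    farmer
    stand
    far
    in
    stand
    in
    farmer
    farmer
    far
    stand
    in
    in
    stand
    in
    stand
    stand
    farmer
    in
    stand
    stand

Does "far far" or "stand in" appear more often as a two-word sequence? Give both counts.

"far far": 3 occurrences
"stand in": 5 occurrences

"stand in" (5 vs 3)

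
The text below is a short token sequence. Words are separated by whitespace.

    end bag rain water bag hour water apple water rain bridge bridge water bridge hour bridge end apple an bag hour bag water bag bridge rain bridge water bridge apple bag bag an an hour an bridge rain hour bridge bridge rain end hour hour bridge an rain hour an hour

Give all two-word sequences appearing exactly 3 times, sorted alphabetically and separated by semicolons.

bridge rain; hour bridge

Bigram counts meeting the condition (exactly 3 times):
  bridge rain: 3
  hour bridge: 3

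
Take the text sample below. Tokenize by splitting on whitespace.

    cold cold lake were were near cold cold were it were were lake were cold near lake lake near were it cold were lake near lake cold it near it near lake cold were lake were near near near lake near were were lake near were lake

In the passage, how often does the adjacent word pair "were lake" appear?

Scanning the 46 overlapping bigram windows for "were lake":
  position 12–13: were lake
  position 23–24: were lake
  position 34–35: were lake
  position 43–44: were lake
  position 46–47: were lake

5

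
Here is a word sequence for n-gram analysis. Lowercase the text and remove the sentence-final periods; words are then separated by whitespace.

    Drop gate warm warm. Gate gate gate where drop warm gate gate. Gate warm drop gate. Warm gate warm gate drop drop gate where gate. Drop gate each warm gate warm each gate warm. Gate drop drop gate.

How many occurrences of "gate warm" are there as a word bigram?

Scanning the 37 overlapping bigram windows for "gate warm":
  position 2–3: gate warm
  position 13–14: gate warm
  position 16–17: gate warm
  position 18–19: gate warm
  position 30–31: gate warm
  position 33–34: gate warm

6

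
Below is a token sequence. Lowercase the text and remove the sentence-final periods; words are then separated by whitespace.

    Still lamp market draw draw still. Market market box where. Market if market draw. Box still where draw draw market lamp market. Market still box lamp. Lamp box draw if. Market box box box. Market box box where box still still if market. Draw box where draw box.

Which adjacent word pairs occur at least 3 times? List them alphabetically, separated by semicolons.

Bigram counts meeting the condition (at least 3 times):
  box box: 3
  box where: 3
  draw box: 3
  if market: 3
  market box: 3
  market draw: 3

box box; box where; draw box; if market; market box; market draw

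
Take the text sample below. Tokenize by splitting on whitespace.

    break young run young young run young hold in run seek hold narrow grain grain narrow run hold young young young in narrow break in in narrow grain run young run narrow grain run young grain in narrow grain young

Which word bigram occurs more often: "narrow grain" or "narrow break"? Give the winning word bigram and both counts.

"narrow grain" (4 vs 1)

"narrow grain": 4 occurrences
"narrow break": 1 occurrence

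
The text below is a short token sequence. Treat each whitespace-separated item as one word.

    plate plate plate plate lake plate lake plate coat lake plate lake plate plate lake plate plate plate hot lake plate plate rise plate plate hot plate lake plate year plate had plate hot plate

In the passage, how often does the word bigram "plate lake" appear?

5

Scanning the 34 overlapping bigram windows for "plate lake":
  position 4–5: plate lake
  position 6–7: plate lake
  position 11–12: plate lake
  position 14–15: plate lake
  position 27–28: plate lake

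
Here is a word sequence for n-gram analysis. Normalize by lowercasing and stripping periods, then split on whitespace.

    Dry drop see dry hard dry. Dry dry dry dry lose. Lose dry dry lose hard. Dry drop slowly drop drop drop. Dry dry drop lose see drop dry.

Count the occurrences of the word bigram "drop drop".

Scanning the 28 overlapping bigram windows for "drop drop":
  position 20–21: drop drop
  position 21–22: drop drop

2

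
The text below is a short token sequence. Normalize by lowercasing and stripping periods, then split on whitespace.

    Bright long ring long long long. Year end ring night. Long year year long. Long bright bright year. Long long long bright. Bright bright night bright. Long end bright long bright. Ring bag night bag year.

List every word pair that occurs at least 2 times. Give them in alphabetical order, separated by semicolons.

Bigram counts meeting the condition (at least 2 times):
  bright bright: 3
  bright long: 3
  long bright: 3
  long long: 5
  long year: 2
  year long: 2

bright bright; bright long; long bright; long long; long year; year long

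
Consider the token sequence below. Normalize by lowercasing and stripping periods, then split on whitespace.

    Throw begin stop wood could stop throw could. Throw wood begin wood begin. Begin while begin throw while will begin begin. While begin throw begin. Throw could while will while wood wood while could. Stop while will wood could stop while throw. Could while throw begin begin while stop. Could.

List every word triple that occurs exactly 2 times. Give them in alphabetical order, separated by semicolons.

Trigram counts meeting the condition (exactly 2 times):
  begin while begin: 2
  could stop while: 2
  throw could while: 2
  while begin throw: 2
  wood could stop: 2

begin while begin; could stop while; throw could while; while begin throw; wood could stop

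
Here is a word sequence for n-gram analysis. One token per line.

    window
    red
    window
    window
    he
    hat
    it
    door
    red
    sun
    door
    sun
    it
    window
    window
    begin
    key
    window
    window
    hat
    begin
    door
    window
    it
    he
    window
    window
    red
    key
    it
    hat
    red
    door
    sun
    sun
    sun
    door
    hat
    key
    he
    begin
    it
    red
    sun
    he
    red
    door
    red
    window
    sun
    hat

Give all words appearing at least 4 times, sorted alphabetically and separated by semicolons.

door; hat; he; it; red; sun; window

Unigram counts meeting the condition (at least 4 times):
  door: 6
  hat: 5
  he: 4
  it: 5
  red: 7
  sun: 7
  window: 11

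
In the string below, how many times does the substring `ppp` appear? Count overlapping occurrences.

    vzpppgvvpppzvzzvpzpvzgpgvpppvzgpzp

Sliding a length-3 window over the 34 characters (32 positions):
  position 3–5: ppp
  position 9–11: ppp
  position 26–28: ppp

3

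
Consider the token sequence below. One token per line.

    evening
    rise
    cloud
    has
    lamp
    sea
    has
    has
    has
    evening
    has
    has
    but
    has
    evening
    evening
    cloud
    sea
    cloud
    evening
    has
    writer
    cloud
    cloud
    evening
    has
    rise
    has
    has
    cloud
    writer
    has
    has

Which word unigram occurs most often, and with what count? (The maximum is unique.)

Unigram frequencies (highest first):
  has: 13
  evening: 6
  cloud: 6
  rise: 2
  sea: 2
  writer: 2
  … (2 more, each ≤ 1)

"has", 13 times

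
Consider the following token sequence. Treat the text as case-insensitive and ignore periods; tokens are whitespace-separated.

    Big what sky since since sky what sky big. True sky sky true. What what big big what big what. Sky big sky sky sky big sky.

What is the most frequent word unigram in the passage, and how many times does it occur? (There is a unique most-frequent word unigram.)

"sky", 10 times

Unigram frequencies (highest first):
  sky: 10
  big: 7
  what: 6
  since: 2
  true: 2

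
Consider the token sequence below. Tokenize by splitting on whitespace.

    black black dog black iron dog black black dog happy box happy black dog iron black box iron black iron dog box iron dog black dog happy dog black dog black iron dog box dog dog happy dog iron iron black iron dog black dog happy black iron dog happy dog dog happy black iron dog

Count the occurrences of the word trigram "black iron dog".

Scanning the 54 overlapping trigram windows for "black iron dog":
  position 4–6: black iron dog
  position 19–21: black iron dog
  position 31–33: black iron dog
  position 41–43: black iron dog
  position 47–49: black iron dog
  position 54–56: black iron dog

6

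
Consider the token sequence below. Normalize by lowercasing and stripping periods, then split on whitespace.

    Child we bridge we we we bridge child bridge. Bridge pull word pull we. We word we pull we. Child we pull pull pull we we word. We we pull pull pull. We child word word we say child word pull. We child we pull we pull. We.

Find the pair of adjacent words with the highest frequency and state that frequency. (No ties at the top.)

"pull we", 7 times

Bigram frequencies (highest first):
  pull we: 7
  we we: 5
  we pull: 5
  pull pull: 4
  child we: 3
  word we: 3
  … (14 more, each ≤ 3)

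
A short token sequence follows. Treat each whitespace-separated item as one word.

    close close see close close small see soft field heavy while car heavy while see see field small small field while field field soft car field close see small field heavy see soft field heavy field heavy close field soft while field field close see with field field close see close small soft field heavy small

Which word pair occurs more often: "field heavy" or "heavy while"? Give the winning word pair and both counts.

"field heavy": 5 occurrences
"heavy while": 2 occurrences

"field heavy" (5 vs 2)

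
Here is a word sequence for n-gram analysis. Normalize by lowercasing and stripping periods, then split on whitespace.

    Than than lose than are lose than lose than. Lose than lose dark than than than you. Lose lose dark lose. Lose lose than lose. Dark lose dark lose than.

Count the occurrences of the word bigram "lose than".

6

Scanning the 29 overlapping bigram windows for "lose than":
  position 3–4: lose than
  position 6–7: lose than
  position 8–9: lose than
  position 10–11: lose than
  position 23–24: lose than
  position 29–30: lose than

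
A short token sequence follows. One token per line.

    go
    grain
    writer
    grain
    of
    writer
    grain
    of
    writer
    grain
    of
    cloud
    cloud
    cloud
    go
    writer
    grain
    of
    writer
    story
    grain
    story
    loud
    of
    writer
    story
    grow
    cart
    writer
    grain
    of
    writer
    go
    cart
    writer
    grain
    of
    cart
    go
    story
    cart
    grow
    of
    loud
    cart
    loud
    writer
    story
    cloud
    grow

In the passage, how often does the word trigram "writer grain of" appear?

6

Scanning the 48 overlapping trigram windows for "writer grain of":
  position 3–5: writer grain of
  position 6–8: writer grain of
  position 9–11: writer grain of
  position 16–18: writer grain of
  position 29–31: writer grain of
  position 35–37: writer grain of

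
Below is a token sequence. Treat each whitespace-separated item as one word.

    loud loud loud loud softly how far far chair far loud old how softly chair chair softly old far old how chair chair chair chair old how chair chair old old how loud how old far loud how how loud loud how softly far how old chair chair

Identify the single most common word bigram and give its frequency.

"chair chair", 6 times

Bigram frequencies (highest first):
  chair chair: 6
  loud loud: 4
  old how: 4
  loud how: 3
  far loud: 2
  how softly: 2
  … (21 more, each ≤ 2)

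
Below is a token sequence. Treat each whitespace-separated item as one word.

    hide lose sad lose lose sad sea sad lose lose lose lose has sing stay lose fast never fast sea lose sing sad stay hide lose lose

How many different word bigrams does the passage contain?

19

27 tokens → 26 bigram windows in total.
Repeated bigrams (each contributes count−1 duplicates):
  lose lose: 5
  hide lose: 2
  lose sad: 2
  sad lose: 2
7 duplicate windows → 26 − 7 = 19 distinct.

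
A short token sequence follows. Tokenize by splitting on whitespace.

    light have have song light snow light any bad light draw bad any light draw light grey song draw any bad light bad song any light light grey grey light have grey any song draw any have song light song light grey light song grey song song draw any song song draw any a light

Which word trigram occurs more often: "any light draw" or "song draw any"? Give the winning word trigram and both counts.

"song draw any" (4 vs 1)

"any light draw": 1 occurrence
"song draw any": 4 occurrences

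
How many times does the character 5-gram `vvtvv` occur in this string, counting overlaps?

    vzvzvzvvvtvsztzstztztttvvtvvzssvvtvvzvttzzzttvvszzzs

Sliding a length-5 window over the 52 characters (48 positions):
  position 24–28: vvtvv
  position 32–36: vvtvv

2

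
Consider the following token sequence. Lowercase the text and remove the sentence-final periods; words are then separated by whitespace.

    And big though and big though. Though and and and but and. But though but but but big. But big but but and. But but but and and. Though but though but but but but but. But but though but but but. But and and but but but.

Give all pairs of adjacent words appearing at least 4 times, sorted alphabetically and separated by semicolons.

Bigram counts meeting the condition (at least 4 times):
  and and: 4
  and but: 4
  but and: 4
  but but: 16
  though but: 4

and and; and but; but and; but but; though but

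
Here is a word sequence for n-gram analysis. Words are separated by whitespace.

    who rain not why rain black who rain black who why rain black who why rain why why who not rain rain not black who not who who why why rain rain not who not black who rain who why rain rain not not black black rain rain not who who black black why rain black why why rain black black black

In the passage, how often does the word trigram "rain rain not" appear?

4

Scanning the 60 overlapping trigram windows for "rain rain not":
  position 21–23: rain rain not
  position 31–33: rain rain not
  position 41–43: rain rain not
  position 47–49: rain rain not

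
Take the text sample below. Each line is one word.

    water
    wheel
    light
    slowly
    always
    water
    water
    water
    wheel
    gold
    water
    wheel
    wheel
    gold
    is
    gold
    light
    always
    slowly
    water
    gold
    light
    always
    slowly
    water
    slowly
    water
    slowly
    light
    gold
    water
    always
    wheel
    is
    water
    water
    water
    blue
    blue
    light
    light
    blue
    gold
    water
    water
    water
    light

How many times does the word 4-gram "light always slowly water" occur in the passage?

2

Scanning the 44 overlapping 4-gram windows for "light always slowly water":
  position 17–20: light always slowly water
  position 22–25: light always slowly water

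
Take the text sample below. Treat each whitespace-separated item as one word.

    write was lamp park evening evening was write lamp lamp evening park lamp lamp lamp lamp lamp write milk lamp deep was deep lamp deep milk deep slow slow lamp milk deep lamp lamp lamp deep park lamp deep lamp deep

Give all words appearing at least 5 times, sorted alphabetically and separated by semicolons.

Unigram counts meeting the condition (at least 5 times):
  deep: 8
  lamp: 16

deep; lamp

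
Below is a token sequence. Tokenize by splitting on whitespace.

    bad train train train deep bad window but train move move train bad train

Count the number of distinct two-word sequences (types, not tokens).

11

14 tokens → 13 bigram windows in total.
Repeated bigrams (each contributes count−1 duplicates):
  bad train: 2
  train train: 2
2 duplicate windows → 13 − 2 = 11 distinct.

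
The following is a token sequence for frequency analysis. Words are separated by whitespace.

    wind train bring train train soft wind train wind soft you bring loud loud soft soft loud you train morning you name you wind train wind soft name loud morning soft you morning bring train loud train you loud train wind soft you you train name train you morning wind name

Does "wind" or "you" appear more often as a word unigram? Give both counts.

"wind": 7 occurrences
"you": 9 occurrences

"you" (9 vs 7)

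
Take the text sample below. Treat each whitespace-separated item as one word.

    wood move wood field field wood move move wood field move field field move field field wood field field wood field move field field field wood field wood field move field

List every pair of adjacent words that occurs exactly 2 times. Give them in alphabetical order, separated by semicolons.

Bigram counts meeting the condition (exactly 2 times):
  move wood: 2
  wood move: 2

move wood; wood move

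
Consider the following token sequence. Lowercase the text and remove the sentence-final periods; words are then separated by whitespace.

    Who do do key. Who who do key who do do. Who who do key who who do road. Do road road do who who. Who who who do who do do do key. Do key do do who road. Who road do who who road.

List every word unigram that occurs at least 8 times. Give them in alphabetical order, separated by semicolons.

do; who

Unigram counts meeting the condition (at least 8 times):
  do: 17
  who: 18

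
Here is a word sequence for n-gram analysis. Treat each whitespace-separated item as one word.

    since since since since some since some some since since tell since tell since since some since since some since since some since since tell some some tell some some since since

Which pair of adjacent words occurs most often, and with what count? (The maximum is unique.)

"since since", 9 times

Bigram frequencies (highest first):
  since since: 9
  some since: 6
  since some: 5
  some some: 3
  since tell: 3
  tell since: 2
  … (2 more, each ≤ 2)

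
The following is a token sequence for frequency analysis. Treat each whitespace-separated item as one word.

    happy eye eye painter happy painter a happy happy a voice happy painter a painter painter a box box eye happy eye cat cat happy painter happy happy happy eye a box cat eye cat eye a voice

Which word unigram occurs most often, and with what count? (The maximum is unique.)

"happy", 10 times

Unigram frequencies (highest first):
  happy: 10
  eye: 7
  painter: 6
  a: 6
  cat: 4
  box: 3
  … (1 more, each ≤ 2)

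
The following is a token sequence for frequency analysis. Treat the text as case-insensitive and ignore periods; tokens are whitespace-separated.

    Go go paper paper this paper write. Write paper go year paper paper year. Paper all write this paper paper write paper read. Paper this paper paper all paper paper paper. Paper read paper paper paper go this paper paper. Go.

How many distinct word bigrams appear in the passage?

41 tokens → 40 bigram windows in total.
Repeated bigrams (each contributes count−1 duplicates):
  paper paper: 10
  this paper: 4
  paper go: 3
  paper all: 2
  paper read: 2
  paper this: 2
  paper write: 2
  read paper: 2
  … (2 more repeated)
21 duplicate windows → 40 − 21 = 19 distinct.

19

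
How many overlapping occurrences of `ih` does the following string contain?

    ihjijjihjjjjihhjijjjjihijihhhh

Sliding a length-2 window over the 30 characters (29 positions):
  position 1–2: ih
  position 7–8: ih
  position 13–14: ih
  position 22–23: ih
  position 26–27: ih

5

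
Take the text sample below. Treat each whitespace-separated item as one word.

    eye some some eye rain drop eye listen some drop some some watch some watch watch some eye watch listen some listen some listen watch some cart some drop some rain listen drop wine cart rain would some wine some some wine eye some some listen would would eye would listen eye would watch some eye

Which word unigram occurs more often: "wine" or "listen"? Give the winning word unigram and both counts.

"wine": 3 occurrences
"listen": 7 occurrences

"listen" (7 vs 3)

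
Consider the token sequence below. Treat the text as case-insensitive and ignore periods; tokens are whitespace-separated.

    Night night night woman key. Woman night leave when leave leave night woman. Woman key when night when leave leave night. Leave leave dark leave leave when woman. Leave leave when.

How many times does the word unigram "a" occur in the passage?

0

Scanning the 31 tokens for "a":
  (none found)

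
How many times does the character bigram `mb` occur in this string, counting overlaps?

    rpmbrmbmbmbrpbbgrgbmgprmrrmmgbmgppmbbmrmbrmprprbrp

Sliding a length-2 window over the 50 characters (49 positions):
  position 3–4: mb
  position 6–7: mb
  position 8–9: mb
  position 10–11: mb
  position 35–36: mb
  position 40–41: mb

6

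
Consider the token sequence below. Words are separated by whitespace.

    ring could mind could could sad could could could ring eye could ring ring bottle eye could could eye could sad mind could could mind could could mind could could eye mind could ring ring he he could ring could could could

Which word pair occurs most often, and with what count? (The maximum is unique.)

Bigram frequencies (highest first):
  could could: 9
  mind could: 5
  could ring: 4
  could mind: 3
  eye could: 3
  ring could: 2
  … (12 more, each ≤ 2)

"could could", 9 times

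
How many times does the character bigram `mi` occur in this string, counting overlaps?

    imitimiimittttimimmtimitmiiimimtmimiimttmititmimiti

12

Sliding a length-2 window over the 51 characters (50 positions):
  position 2–3: mi
  position 6–7: mi
  position 9–10: mi
  position 16–17: mi
  position 22–23: mi
  position 25–26: mi
  position 29–30: mi
  position 33–34: mi
  position 35–36: mi
  position 41–42: mi
  … (2 more)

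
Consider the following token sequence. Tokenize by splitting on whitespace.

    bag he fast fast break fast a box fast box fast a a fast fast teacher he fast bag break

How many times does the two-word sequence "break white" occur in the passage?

Scanning the 19 overlapping bigram windows for "break white":
  (none found)

0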